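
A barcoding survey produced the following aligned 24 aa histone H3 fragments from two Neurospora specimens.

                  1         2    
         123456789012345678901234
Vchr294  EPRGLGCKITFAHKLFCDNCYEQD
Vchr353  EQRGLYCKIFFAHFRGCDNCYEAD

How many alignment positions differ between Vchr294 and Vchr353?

The sequences differ at positions 2 (P/Q), 6 (G/Y), 10 (T/F), 14 (K/F), 15 (L/R), 16 (F/G), 23 (Q/A).
That gives 7 mismatches out of 24 aligned sites, so the Hamming distance is 7.

7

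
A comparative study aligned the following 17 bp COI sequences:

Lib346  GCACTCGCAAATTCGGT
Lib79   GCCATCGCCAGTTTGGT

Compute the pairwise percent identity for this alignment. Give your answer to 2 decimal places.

70.59%

Mismatches occur at site 3 (A→C), site 4 (C→A), site 9 (A→C), site 11 (A→G), site 14 (C→T).
12 of the 17 sites match, so the percent identity is 12/17 × 100 = 70.59%.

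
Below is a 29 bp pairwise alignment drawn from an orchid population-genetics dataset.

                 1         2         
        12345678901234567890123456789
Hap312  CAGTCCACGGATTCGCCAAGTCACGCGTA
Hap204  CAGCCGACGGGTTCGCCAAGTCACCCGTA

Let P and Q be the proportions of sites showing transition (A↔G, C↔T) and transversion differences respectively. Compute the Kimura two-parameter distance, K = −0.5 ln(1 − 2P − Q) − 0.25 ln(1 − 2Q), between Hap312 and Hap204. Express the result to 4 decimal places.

The sequences differ at positions 4 (T/C, transition), 6 (C/G, transversion), 11 (A/G, transition), 25 (G/C, transversion).
Of the 4 differences, 2 transitions and 2 transversions over 29 sites: P = 2/29 = 0.068966, Q = 2/29 = 0.068966.
d = −0.5·ln(0.793102) − 0.25·ln(0.862068) = −0.5·(-0.231803) − 0.25·(-0.148421) = 0.1530.

0.1530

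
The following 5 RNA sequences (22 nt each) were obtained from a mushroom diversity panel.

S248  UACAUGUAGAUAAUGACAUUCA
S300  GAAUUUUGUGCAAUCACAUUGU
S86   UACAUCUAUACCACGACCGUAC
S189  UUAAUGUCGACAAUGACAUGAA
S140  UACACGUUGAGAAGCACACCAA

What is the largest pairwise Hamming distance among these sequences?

14

Pairwise Hamming distances:
  S248 vs S300: 11
  S248 vs S86: 9
  S248 vs S189: 6
  S248 vs S140: 8
  S300 vs S86: 13
  S300 vs S189: 11
  S300 vs S140: 14
  S86 vs S189: 11
  S86 vs S140: 12
  S189 vs S140: 9
The largest is 14, between S300 and S140.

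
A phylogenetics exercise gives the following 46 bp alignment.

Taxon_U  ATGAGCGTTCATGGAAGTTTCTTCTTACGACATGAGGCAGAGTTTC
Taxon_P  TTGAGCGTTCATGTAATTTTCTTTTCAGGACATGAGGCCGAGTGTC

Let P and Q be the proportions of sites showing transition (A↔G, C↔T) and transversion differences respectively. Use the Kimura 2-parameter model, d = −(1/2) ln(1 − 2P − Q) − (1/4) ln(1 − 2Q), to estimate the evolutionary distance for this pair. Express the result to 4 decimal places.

0.1981

Differing sites — 1:A/T (Tv); 14:G/T (Tv); 17:G/T (Tv); 24:C/T (Ti); 26:T/C (Ti); 28:C/G (Tv); 39:A/C (Tv); 44:T/G (Tv).
Of the 8 differences, 2 transitions and 6 transversions over 46 sites: P = 2/46 = 0.043478, Q = 6/46 = 0.130435.
d = −0.5·ln(0.782609) − 0.25·ln(0.739130) = −0.5·(-0.245122) − 0.25·(-0.302281) = 0.1981.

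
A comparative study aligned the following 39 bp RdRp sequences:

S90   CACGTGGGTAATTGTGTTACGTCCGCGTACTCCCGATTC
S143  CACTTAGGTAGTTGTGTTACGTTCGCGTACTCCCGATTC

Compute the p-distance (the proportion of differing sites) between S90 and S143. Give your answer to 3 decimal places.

0.103

The sequences differ at positions 4 (G/T), 6 (G/A), 11 (A/G), 23 (C/T).
There are 4 differences over 39 sites, so p = 4/39 = 0.103.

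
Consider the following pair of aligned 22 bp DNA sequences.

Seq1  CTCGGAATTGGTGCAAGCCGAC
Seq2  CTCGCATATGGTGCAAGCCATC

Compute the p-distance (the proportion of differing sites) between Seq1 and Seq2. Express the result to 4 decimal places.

0.2273

Mismatches occur at site 5 (G/C), site 7 (A/T), site 8 (T/A), site 20 (G/A), site 21 (A/T).
There are 5 differences over 22 sites, so p = 5/22 = 0.2273.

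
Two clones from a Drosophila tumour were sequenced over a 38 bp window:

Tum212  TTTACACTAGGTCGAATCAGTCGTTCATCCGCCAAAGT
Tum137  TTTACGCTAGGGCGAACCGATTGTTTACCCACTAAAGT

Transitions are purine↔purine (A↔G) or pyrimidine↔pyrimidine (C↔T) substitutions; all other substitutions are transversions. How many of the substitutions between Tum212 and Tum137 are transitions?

The sequences differ at positions 6 (A/G, transition), 12 (T/G, transversion), 17 (T/C, transition), 19 (A/G, transition), 20 (G/A, transition), 22 (C/T, transition), 26 (C/T, transition), 28 (T/C, transition), 31 (G/A, transition), 33 (C/T, transition).
Of the 10 differences, 9 transitions and 1 transversion, so the answer is 9.

9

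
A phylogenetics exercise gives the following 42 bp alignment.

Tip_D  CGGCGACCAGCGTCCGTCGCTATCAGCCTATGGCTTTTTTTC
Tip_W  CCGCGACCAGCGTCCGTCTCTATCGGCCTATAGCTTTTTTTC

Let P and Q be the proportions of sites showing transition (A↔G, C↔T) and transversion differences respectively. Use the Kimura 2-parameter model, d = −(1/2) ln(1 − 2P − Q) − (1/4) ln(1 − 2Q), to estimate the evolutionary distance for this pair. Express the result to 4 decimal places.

0.1021

The sequences differ at positions 2 (G/C, transversion), 19 (G/T, transversion), 25 (A/G, transition), 32 (G/A, transition).
Of the 4 differences, 2 transitions and 2 transversions over 42 sites: P = 2/42 = 0.047619, Q = 2/42 = 0.047619.
d = −0.5·ln(0.857143) − 0.25·ln(0.904762) = −0.5·(-0.154151) − 0.25·(-0.100083) = 0.1021.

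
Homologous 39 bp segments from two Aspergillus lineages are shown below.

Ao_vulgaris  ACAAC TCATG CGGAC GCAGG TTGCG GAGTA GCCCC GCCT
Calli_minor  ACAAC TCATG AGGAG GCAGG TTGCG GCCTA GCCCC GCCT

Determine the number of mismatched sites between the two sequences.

4

Differing sites — 11:C/A; 15:C/G; 27:A/C; 28:G/C.
That gives 4 mismatches out of 39 aligned sites, so the Hamming distance is 4.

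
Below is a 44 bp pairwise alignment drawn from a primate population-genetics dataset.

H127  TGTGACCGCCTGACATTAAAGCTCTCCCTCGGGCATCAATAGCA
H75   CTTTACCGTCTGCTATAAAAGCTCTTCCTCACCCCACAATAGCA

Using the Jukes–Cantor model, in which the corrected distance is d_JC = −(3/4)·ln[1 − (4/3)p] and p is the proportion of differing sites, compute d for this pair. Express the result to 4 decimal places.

The sequences differ at positions 1 (T/C), 2 (G/T), 4 (G/T), 9 (C/T), 13 (A/C), 14 (C/T), 17 (T/A), 26 (C/T), 31 (G/A), 32 (G/C), 33 (G/C), 35 (A/C), 36 (T/A).
p = 13/44 = 0.295455.
d = −0.75 · ln(1 − (4/3)·0.295455) = −0.75 · ln(0.606060) = −0.75 · (-0.500776) = 0.3756.

0.3756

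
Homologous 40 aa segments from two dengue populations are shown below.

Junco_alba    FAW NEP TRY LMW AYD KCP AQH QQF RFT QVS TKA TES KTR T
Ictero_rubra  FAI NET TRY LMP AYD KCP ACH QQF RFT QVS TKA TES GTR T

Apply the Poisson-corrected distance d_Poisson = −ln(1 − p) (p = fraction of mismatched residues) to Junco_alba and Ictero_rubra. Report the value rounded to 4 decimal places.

Differing sites — 3:W/I; 6:P/T; 12:W/P; 20:Q/C; 37:K/G.
p = 5/40 = 0.125000.
d = −ln(1 − 0.125000) = −ln(0.875000) = 0.1335.

0.1335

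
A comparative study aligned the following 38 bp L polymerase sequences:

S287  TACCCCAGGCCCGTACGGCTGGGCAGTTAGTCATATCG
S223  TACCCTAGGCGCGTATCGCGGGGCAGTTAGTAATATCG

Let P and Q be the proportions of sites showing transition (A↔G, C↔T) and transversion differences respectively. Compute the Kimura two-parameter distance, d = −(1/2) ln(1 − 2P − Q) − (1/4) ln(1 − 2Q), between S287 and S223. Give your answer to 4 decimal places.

0.1773

Differing sites — 6:C/T (Ti); 11:C/G (Tv); 16:C/T (Ti); 17:G/C (Tv); 20:T/G (Tv); 32:C/A (Tv).
Of the 6 differences, 2 transitions and 4 transversions over 38 sites: P = 2/38 = 0.052632, Q = 4/38 = 0.105263.
d = −0.5·ln(0.789473) − 0.25·ln(0.789474) = −0.5·(-0.236390) − 0.25·(-0.236388) = 0.1773.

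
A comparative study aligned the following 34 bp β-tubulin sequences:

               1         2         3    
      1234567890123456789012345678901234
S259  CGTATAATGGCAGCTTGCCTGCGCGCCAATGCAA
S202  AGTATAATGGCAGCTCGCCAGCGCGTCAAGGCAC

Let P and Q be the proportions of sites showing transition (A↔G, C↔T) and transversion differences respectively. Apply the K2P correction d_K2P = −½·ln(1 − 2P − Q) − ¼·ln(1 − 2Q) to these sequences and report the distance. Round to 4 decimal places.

0.2012

Differing sites — 1:C/A (Tv); 16:T/C (Ti); 20:T/A (Tv); 26:C/T (Ti); 30:T/G (Tv); 34:A/C (Tv).
Of the 6 differences, 2 transitions and 4 transversions over 34 sites: P = 2/34 = 0.058824, Q = 4/34 = 0.117647.
d = −0.5·ln(0.764705) − 0.25·ln(0.764706) = −0.5·(-0.268265) − 0.25·(-0.268264) = 0.2012.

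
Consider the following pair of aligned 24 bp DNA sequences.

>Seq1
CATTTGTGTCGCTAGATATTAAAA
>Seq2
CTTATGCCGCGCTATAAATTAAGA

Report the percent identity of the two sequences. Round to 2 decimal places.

Differing sites — 2:A/T; 4:T/A; 7:T/C; 8:G/C; 9:T/G; 15:G/T; 17:T/A; 23:A/G.
16 of the 24 sites match, so the percent identity is 16/24 × 100 = 66.67%.

66.67%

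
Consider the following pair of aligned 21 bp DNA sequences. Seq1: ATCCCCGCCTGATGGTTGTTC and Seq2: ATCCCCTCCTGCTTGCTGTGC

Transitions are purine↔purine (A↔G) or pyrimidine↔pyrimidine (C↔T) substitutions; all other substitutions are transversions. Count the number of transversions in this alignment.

Mismatches occur at site 7 (G/T, transversion), site 12 (A/C, transversion), site 14 (G/T, transversion), site 16 (T/C, transition), site 20 (T/G, transversion).
Of the 5 differences, 1 transition and 4 transversions, so the answer is 4.

4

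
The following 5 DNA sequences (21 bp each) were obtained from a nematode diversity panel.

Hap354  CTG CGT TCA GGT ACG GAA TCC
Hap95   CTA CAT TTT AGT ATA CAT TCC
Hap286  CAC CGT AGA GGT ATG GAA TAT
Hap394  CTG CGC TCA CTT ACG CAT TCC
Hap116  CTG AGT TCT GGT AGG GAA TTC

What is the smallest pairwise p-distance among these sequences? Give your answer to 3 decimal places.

Pairwise Hamming distances:
  Hap354 vs Hap95: 9
  Hap354 vs Hap286: 7
  Hap354 vs Hap394: 5
  Hap354 vs Hap116: 4
  Hap95 vs Hap286: 12
  Hap95 vs Hap394: 9
  Hap95 vs Hap116: 10
  Hap286 vs Hap394: 12
  Hap286 vs Hap116: 9
  Hap394 vs Hap116: 9
The smallest is 4 mismatches, between Hap354 and Hap116; p = 4/21 = 0.190.

0.190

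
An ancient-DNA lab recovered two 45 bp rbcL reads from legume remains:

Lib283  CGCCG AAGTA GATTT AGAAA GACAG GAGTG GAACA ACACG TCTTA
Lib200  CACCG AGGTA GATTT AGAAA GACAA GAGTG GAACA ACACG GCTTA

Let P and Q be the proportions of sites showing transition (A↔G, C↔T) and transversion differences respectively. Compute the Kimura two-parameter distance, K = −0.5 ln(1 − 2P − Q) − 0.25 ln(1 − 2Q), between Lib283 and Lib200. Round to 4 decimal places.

0.0959

The sequences differ at positions 2 (G/A, transition), 7 (A/G, transition), 25 (G/A, transition), 41 (T/G, transversion).
Of the 4 differences, 3 transitions and 1 transversion over 45 sites: P = 3/45 = 0.066667, Q = 1/45 = 0.022222.
d = −0.5·ln(0.844444) − 0.25·ln(0.955556) = −0.5·(-0.169077) − 0.25·(-0.045462) = 0.0959.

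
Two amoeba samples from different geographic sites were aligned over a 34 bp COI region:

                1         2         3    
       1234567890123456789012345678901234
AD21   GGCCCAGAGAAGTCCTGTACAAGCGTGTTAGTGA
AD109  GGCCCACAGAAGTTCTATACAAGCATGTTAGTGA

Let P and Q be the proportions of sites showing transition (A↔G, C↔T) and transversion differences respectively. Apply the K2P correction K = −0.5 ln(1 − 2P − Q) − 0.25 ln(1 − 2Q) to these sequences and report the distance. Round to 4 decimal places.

0.1304

Mismatches occur at site 7 (G/C, transversion), site 14 (C/T, transition), site 17 (G/A, transition), site 25 (G/A, transition).
Of the 4 differences, 3 transitions and 1 transversion over 34 sites: P = 3/34 = 0.088235, Q = 1/34 = 0.029412.
d = −0.5·ln(0.794118) − 0.25·ln(0.941176) = −0.5·(-0.230523) − 0.25·(-0.060625) = 0.1304.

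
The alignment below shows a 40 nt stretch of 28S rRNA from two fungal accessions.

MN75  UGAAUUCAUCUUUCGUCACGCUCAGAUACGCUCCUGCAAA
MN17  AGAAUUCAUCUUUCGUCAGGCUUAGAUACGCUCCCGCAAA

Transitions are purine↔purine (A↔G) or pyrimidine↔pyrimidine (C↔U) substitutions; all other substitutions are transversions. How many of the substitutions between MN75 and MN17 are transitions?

Differing sites — 1:U/A (Tv); 19:C/G (Tv); 23:C/U (Ti); 35:U/C (Ti).
Of the 4 differences, 2 transitions and 2 transversions, so the answer is 2.

2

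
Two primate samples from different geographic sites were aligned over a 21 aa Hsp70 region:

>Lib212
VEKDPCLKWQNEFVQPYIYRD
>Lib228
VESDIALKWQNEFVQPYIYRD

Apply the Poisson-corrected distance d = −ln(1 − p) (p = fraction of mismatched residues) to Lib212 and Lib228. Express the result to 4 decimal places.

0.1542

Mismatches occur at site 3 (K↔S), site 5 (P↔I), site 6 (C↔A).
p = 3/21 = 0.142857.
d = −ln(1 − 0.142857) = −ln(0.857143) = 0.1542.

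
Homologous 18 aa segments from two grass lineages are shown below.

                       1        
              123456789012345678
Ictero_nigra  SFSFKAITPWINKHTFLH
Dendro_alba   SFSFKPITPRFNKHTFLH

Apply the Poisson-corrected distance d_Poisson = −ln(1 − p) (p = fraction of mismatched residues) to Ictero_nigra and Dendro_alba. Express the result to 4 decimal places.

0.1823

Mismatches occur at site 6 (A→P), site 10 (W→R), site 11 (I→F).
p = 3/18 = 0.166667.
d = −ln(1 − 0.166667) = −ln(0.833333) = 0.1823.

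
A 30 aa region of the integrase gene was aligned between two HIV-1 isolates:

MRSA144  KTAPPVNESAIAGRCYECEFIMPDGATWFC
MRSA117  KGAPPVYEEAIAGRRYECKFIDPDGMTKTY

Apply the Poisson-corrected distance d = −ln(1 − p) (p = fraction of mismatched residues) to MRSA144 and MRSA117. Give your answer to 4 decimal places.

Differing sites — 2:T/G; 7:N/Y; 9:S/E; 15:C/R; 19:E/K; 22:M/D; 26:A/M; 28:W/K; 29:F/T; 30:C/Y.
p = 10/30 = 0.333333.
d = −ln(1 − 0.333333) = −ln(0.666667) = 0.4055.

0.4055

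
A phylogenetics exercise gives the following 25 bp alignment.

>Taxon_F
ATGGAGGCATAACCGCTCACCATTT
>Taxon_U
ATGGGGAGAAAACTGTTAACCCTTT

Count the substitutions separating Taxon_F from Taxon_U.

8

Mismatches occur at site 5 (A↔G), site 7 (G↔A), site 8 (C↔G), site 10 (T↔A), site 14 (C↔T), site 16 (C↔T), site 18 (C↔A), site 22 (A↔C).
That gives 8 mismatches out of 25 aligned sites, so the Hamming distance is 8.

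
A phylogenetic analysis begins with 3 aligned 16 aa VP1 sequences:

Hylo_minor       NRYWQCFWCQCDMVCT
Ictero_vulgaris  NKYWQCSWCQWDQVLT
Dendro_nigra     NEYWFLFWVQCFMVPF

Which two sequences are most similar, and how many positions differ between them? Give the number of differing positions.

Pairwise Hamming distances:
  Hylo_minor vs Ictero_vulgaris: 5
  Hylo_minor vs Dendro_nigra: 7
  Ictero_vulgaris vs Dendro_nigra: 10
The smallest is 5, between Hylo_minor and Ictero_vulgaris.

5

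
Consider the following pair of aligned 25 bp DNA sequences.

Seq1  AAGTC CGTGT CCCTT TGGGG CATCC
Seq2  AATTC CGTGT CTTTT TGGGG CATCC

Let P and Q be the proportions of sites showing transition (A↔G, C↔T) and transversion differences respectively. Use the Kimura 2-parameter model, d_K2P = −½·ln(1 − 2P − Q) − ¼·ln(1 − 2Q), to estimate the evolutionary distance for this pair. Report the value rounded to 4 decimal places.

0.1324

Mismatches occur at site 3 (G↔T, transversion), site 12 (C↔T, transition), site 13 (C↔T, transition).
Of the 3 differences, 2 transitions and 1 transversion over 25 sites: P = 2/25 = 0.080000, Q = 1/25 = 0.040000.
d = −0.5·ln(0.800000) − 0.25·ln(0.920000) = −0.5·(-0.223144) − 0.25·(-0.083382) = 0.1324.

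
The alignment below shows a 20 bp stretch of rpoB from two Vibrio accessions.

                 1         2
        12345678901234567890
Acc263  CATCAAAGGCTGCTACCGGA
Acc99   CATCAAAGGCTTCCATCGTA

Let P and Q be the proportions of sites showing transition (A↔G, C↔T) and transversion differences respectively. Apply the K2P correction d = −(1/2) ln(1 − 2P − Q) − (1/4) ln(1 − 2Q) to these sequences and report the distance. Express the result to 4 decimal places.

0.2341

The sequences differ at positions 12 (G/T, transversion), 14 (T/C, transition), 16 (C/T, transition), 19 (G/T, transversion).
Of the 4 differences, 2 transitions and 2 transversions over 20 sites: P = 2/20 = 0.100000, Q = 2/20 = 0.100000.
d = −0.5·ln(0.700000) − 0.25·ln(0.800000) = −0.5·(-0.356675) − 0.25·(-0.223144) = 0.2341.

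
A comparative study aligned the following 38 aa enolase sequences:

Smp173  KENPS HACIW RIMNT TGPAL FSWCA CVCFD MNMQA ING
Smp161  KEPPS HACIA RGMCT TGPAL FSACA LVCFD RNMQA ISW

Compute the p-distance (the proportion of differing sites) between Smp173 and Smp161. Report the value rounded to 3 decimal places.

Differing sites — 3:N/P; 10:W/A; 12:I/G; 14:N/C; 23:W/A; 26:C/L; 31:M/R; 37:N/S; 38:G/W.
There are 9 differences over 38 sites, so p = 9/38 = 0.237.

0.237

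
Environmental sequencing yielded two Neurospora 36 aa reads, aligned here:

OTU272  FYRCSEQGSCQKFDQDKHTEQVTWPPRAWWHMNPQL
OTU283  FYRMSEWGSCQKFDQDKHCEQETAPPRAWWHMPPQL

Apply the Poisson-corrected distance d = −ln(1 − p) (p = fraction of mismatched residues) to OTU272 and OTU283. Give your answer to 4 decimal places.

0.1823

Mismatches occur at site 4 (C→M), site 7 (Q→W), site 19 (T→C), site 22 (V→E), site 24 (W→A), site 33 (N→P).
p = 6/36 = 0.166667.
d = −ln(1 − 0.166667) = −ln(0.833333) = 0.1823.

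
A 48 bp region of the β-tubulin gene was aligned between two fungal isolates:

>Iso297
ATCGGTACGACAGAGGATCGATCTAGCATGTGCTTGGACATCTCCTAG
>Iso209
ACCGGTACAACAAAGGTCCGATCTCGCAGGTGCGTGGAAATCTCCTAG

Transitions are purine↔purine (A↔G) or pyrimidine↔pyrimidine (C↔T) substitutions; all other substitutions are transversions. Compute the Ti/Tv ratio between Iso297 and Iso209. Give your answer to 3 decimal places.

Differing sites — 2:T/C (Ti); 9:G/A (Ti); 13:G/A (Ti); 17:A/T (Tv); 18:T/C (Ti); 25:A/C (Tv); 29:T/G (Tv); 34:T/G (Tv); 39:C/A (Tv).
Of the 9 differences, 4 transitions and 5 transversions, so Ti/Tv = 4/5 = 0.800.

0.800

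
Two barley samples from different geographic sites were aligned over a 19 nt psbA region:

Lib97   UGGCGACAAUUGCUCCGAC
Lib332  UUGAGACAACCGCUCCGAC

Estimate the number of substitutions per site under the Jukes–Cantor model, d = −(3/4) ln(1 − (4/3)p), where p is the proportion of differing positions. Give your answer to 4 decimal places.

Differing sites — 2:G/U; 4:C/A; 10:U/C; 11:U/C.
p = 4/19 = 0.210526.
d = −0.75 · ln(1 − (4/3)·0.210526) = −0.75 · ln(0.719299) = −0.75 · (-0.329478) = 0.2471.

0.2471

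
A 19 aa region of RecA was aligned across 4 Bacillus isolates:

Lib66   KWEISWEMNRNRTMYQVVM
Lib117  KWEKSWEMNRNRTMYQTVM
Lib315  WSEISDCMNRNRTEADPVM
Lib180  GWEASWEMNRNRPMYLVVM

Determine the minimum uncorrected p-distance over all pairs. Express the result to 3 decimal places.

Pairwise Hamming distances:
  Lib66 vs Lib117: 2
  Lib66 vs Lib315: 8
  Lib66 vs Lib180: 4
  Lib117 vs Lib315: 9
  Lib117 vs Lib180: 5
  Lib315 vs Lib180: 10
The smallest is 2 mismatches, between Lib66 and Lib117; p = 2/19 = 0.105.

0.105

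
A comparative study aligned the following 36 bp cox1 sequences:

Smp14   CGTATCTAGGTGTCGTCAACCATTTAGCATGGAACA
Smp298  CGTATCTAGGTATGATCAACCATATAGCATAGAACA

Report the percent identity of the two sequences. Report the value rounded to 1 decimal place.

86.1%

The sequences differ at positions 12 (G/A), 14 (C/G), 15 (G/A), 24 (T/A), 31 (G/A).
31 of the 36 sites match, so the percent identity is 31/36 × 100 = 86.1%.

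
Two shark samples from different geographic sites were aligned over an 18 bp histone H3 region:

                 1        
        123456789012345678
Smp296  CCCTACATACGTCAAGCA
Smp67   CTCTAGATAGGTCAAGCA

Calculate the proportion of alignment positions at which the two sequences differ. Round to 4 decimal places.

0.1667

Differing sites — 2:C/T; 6:C/G; 10:C/G.
There are 3 differences over 18 sites, so p = 3/18 = 0.1667.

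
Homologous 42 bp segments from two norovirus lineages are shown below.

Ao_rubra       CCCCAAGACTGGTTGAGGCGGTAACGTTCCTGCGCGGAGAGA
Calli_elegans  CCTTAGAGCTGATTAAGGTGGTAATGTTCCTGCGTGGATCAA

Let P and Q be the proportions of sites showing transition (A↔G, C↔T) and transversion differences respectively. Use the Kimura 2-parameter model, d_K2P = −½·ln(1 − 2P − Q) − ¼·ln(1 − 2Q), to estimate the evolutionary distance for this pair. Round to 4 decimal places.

Differing sites — 3:C/T (Ti); 4:C/T (Ti); 6:A/G (Ti); 7:G/A (Ti); 8:A/G (Ti); 12:G/A (Ti); 15:G/A (Ti); 19:C/T (Ti); 25:C/T (Ti); 35:C/T (Ti); 39:G/T (Tv); 40:A/C (Tv); 41:G/A (Ti).
Of the 13 differences, 11 transitions and 2 transversions over 42 sites: P = 11/42 = 0.261905, Q = 2/42 = 0.047619.
d = −0.5·ln(0.428571) − 0.25·ln(0.904762) = −0.5·(-0.847299) − 0.25·(-0.100083) = 0.4487.

0.4487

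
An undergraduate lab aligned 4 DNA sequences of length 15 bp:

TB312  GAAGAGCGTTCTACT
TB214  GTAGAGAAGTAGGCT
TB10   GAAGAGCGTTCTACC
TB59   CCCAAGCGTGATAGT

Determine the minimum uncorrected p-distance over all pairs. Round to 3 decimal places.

0.067

Pairwise Hamming distances:
  TB312 vs TB214: 7
  TB312 vs TB10: 1
  TB312 vs TB59: 7
  TB214 vs TB10: 8
  TB214 vs TB59: 11
  TB10 vs TB59: 8
The smallest is 1 mismatch, between TB312 and TB10; p = 1/15 = 0.067.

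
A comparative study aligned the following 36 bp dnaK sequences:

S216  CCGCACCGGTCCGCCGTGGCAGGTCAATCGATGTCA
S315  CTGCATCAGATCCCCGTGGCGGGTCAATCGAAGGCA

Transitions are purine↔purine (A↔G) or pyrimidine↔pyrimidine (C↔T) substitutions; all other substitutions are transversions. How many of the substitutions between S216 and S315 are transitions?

Mismatches occur at site 2 (C→T, transition), site 6 (C→T, transition), site 8 (G→A, transition), site 10 (T→A, transversion), site 11 (C→T, transition), site 13 (G→C, transversion), site 21 (A→G, transition), site 32 (T→A, transversion), site 34 (T→G, transversion).
Of the 9 differences, 5 transitions and 4 transversions, so the answer is 5.

5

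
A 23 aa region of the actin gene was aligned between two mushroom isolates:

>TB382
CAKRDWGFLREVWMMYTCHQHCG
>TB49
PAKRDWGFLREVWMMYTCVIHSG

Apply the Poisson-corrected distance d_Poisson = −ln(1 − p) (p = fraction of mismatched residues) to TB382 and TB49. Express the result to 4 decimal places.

0.1911

The sequences differ at positions 1 (C/P), 19 (H/V), 20 (Q/I), 22 (C/S).
p = 4/23 = 0.173913.
d = −ln(1 − 0.173913) = −ln(0.826087) = 0.1911.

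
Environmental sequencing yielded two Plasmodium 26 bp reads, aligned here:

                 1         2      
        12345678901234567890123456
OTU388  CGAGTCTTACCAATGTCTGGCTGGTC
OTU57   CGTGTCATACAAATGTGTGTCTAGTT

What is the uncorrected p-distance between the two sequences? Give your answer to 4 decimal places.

0.2692

The sequences differ at positions 3 (A/T), 7 (T/A), 11 (C/A), 17 (C/G), 20 (G/T), 23 (G/A), 26 (C/T).
There are 7 differences over 26 sites, so p = 7/26 = 0.2692.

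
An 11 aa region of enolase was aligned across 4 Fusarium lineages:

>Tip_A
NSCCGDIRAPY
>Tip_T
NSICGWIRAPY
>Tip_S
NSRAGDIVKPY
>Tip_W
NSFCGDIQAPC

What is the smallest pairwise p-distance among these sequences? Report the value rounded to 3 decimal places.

Pairwise Hamming distances:
  Tip_A vs Tip_T: 2
  Tip_A vs Tip_S: 4
  Tip_A vs Tip_W: 3
  Tip_T vs Tip_S: 5
  Tip_T vs Tip_W: 4
  Tip_S vs Tip_W: 5
The smallest is 2 mismatches, between Tip_A and Tip_T; p = 2/11 = 0.182.

0.182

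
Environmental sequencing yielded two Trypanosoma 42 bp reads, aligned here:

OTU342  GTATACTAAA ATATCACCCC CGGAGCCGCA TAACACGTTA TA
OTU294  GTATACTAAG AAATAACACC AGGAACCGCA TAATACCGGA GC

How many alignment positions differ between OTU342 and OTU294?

12

Differing sites — 10:A/G; 12:T/A; 15:C/A; 18:C/A; 21:C/A; 25:G/A; 34:C/T; 37:G/C; 38:T/G; 39:T/G; 41:T/G; 42:A/C.
That gives 12 mismatches out of 42 aligned sites, so the Hamming distance is 12.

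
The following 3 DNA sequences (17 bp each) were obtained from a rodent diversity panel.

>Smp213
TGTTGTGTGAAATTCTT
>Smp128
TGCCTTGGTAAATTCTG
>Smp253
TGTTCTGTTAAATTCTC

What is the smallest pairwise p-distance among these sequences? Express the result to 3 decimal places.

0.176

Pairwise Hamming distances:
  Smp213 vs Smp128: 6
  Smp213 vs Smp253: 3
  Smp128 vs Smp253: 5
The smallest is 3 mismatches, between Smp213 and Smp253; p = 3/17 = 0.176.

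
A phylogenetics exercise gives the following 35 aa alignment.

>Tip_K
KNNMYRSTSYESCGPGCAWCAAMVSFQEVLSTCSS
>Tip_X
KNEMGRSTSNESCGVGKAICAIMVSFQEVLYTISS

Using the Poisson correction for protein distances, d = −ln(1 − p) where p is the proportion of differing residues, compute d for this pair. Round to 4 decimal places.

Mismatches occur at site 3 (N↔E), site 5 (Y↔G), site 10 (Y↔N), site 15 (P↔V), site 17 (C↔K), site 19 (W↔I), site 22 (A↔I), site 31 (S↔Y), site 33 (C↔I).
p = 9/35 = 0.257143.
d = −ln(1 − 0.257143) = −ln(0.742857) = 0.2973.

0.2973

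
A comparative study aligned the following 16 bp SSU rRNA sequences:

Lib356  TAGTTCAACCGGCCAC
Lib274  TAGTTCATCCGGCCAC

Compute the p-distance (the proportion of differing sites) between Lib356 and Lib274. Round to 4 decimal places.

0.0625

Differing sites — 8:A/T.
There are 1 differences over 16 sites, so p = 1/16 = 0.0625.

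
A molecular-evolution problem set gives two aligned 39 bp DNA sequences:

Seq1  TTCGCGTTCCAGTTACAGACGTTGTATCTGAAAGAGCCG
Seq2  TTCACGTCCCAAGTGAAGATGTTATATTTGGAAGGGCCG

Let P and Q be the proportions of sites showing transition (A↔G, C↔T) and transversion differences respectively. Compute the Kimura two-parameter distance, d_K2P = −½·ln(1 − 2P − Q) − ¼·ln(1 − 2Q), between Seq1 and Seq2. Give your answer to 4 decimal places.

Mismatches occur at site 4 (G↔A, transition), site 8 (T↔C, transition), site 12 (G↔A, transition), site 13 (T↔G, transversion), site 15 (A↔G, transition), site 16 (C↔A, transversion), site 20 (C↔T, transition), site 24 (G↔A, transition), site 28 (C↔T, transition), site 31 (A↔G, transition), site 35 (A↔G, transition).
Of the 11 differences, 9 transitions and 2 transversions over 39 sites: P = 9/39 = 0.230769, Q = 2/39 = 0.051282.
d = −0.5·ln(0.487180) − 0.25·ln(0.897436) = −0.5·(-0.719122) − 0.25·(-0.108213) = 0.3866.

0.3866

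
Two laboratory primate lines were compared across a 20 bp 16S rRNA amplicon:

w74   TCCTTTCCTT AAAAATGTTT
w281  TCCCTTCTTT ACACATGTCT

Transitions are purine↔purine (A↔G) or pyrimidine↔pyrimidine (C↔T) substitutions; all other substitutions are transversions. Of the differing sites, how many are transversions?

Differing sites — 4:T/C (Ti); 8:C/T (Ti); 12:A/C (Tv); 14:A/C (Tv); 19:T/C (Ti).
Of the 5 differences, 3 transitions and 2 transversions, so the answer is 2.

2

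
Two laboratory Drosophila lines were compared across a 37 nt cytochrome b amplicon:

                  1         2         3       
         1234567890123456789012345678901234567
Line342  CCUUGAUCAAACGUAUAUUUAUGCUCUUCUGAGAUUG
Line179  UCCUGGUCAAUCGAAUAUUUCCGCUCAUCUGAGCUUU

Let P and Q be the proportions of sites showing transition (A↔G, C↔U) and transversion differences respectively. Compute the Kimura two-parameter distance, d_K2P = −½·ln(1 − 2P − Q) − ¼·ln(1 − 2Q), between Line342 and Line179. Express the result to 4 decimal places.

Differing sites — 1:C/U (Ti); 3:U/C (Ti); 6:A/G (Ti); 11:A/U (Tv); 14:U/A (Tv); 21:A/C (Tv); 22:U/C (Ti); 27:U/A (Tv); 34:A/C (Tv); 37:G/U (Tv).
Of the 10 differences, 4 transitions and 6 transversions over 37 sites: P = 4/37 = 0.108108, Q = 6/37 = 0.162162.
d = −0.5·ln(0.621622) − 0.25·ln(0.675676) = −0.5·(-0.475423) − 0.25·(-0.392042) = 0.3357.

0.3357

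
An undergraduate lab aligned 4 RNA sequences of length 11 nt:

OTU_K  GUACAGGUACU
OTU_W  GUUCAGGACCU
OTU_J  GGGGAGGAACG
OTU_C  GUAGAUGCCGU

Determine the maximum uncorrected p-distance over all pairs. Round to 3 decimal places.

Pairwise Hamming distances:
  OTU_K vs OTU_W: 3
  OTU_K vs OTU_J: 5
  OTU_K vs OTU_C: 5
  OTU_W vs OTU_J: 5
  OTU_W vs OTU_C: 5
  OTU_J vs OTU_C: 7
The largest is 7 mismatches, between OTU_J and OTU_C; p = 7/11 = 0.636.

0.636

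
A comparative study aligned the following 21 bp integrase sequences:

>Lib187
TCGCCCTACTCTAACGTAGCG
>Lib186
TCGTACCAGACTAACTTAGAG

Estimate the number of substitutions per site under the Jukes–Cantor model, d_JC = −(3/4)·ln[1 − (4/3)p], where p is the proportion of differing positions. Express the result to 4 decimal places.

0.4408

The sequences differ at positions 4 (C/T), 5 (C/A), 7 (T/C), 9 (C/G), 10 (T/A), 16 (G/T), 20 (C/A).
p = 7/21 = 0.333333.
d = −0.75 · ln(1 − (4/3)·0.333333) = −0.75 · ln(0.555556) = −0.75 · (-0.587786) = 0.4408.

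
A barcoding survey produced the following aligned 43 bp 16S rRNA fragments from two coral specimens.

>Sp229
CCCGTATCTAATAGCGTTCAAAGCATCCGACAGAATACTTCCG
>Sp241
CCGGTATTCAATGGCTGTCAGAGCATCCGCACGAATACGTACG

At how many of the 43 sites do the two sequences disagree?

12

The sequences differ at positions 3 (C/G), 8 (C/T), 9 (T/C), 13 (A/G), 16 (G/T), 17 (T/G), 21 (A/G), 30 (A/C), 31 (C/A), 32 (A/C), 39 (T/G), 41 (C/A).
That gives 12 mismatches out of 43 aligned sites, so the Hamming distance is 12.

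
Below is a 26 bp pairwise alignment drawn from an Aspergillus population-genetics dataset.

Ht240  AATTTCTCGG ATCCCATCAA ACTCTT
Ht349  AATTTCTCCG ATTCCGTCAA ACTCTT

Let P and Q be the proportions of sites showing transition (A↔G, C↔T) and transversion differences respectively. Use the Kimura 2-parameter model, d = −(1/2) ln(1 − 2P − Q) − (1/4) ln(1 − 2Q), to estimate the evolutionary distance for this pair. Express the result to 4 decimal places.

0.1268

Differing sites — 9:G/C (Tv); 13:C/T (Ti); 16:A/G (Ti).
Of the 3 differences, 2 transitions and 1 transversion over 26 sites: P = 2/26 = 0.076923, Q = 1/26 = 0.038462.
d = −0.5·ln(0.807692) − 0.25·ln(0.923076) = −0.5·(-0.213574) − 0.25·(-0.080044) = 0.1268.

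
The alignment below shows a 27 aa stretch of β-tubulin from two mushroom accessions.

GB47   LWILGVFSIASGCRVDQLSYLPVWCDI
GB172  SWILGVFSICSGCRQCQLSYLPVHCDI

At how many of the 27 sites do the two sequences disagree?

The sequences differ at positions 1 (L/S), 10 (A/C), 15 (V/Q), 16 (D/C), 24 (W/H).
That gives 5 mismatches out of 27 aligned sites, so the Hamming distance is 5.

5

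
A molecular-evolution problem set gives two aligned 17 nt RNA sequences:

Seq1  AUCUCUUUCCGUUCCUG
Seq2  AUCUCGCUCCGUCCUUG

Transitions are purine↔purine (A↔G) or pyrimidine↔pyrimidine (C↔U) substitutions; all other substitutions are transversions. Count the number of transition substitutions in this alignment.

3

Differing sites — 6:U/G (Tv); 7:U/C (Ti); 13:U/C (Ti); 15:C/U (Ti).
Of the 4 differences, 3 transitions and 1 transversion, so the answer is 3.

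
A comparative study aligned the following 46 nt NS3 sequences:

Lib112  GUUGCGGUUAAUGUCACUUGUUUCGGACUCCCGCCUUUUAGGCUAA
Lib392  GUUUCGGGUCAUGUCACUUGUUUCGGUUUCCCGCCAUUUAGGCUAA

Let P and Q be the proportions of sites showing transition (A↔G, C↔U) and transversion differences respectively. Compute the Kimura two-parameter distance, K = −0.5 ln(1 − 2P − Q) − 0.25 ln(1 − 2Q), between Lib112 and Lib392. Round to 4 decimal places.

The sequences differ at positions 4 (G/U, transversion), 8 (U/G, transversion), 10 (A/C, transversion), 27 (A/U, transversion), 28 (C/U, transition), 36 (U/A, transversion).
Of the 6 differences, 1 transition and 5 transversions over 46 sites: P = 1/46 = 0.021739, Q = 5/46 = 0.108696.
d = −0.5·ln(0.847826) − 0.25·ln(0.782608) = −0.5·(-0.165080) − 0.25·(-0.245123) = 0.1438.

0.1438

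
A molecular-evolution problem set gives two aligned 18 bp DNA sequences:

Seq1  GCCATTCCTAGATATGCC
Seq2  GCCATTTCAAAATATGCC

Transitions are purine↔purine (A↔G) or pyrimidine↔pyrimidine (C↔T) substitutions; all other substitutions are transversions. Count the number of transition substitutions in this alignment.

The sequences differ at positions 7 (C/T, transition), 9 (T/A, transversion), 11 (G/A, transition).
Of the 3 differences, 2 transitions and 1 transversion, so the answer is 2.

2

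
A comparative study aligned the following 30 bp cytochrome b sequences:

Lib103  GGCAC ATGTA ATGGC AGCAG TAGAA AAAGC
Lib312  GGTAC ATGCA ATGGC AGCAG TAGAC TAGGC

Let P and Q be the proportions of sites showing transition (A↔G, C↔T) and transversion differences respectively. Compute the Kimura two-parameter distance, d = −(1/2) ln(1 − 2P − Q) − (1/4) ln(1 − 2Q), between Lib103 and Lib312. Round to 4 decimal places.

Mismatches occur at site 3 (C/T, transition), site 9 (T/C, transition), site 25 (A/C, transversion), site 26 (A/T, transversion), site 28 (A/G, transition).
Of the 5 differences, 3 transitions and 2 transversions over 30 sites: P = 3/30 = 0.100000, Q = 2/30 = 0.066667.
d = −0.5·ln(0.733333) − 0.25·ln(0.866666) = −0.5·(-0.310155) − 0.25·(-0.143102) = 0.1909.

0.1909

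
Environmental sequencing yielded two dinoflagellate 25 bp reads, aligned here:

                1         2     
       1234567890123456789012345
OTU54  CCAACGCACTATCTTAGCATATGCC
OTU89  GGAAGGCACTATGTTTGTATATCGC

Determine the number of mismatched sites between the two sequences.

8

Differing sites — 1:C/G; 2:C/G; 5:C/G; 13:C/G; 16:A/T; 18:C/T; 23:G/C; 24:C/G.
That gives 8 mismatches out of 25 aligned sites, so the Hamming distance is 8.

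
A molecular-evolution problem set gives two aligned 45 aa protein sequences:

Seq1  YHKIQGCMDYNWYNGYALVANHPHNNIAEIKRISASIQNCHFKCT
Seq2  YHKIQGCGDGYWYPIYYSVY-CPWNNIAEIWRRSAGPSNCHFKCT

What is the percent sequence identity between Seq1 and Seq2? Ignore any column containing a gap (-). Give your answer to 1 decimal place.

Excluding the 1 gap column leaves 44 comparable sites.
The sequences differ at positions 8 (M/G), 10 (Y/G), 11 (N/Y), 14 (N/P), 15 (G/I), 17 (A/Y), 18 (L/S), 20 (A/Y), 22 (H/C), 24 (H/W), 31 (K/W), 33 (I/R), 36 (S/G), 37 (I/P), 38 (Q/S).
29 of the 44 comparable sites match, so the percent identity is 29/44 × 100 = 65.9%.

65.9%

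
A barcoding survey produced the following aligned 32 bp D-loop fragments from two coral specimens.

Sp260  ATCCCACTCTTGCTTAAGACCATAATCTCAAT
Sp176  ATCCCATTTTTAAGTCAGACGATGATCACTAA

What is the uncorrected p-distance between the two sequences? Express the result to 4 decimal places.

0.3438

Differing sites — 7:C/T; 9:C/T; 12:G/A; 13:C/A; 14:T/G; 16:A/C; 21:C/G; 24:A/G; 28:T/A; 30:A/T; 32:T/A.
There are 11 differences over 32 sites, so p = 11/32 = 0.3438.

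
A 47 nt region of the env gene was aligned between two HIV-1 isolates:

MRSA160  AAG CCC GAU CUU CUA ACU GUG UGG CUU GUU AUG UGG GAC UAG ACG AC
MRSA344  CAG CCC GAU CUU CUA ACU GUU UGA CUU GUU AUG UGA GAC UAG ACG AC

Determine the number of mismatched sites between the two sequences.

4

The sequences differ at positions 1 (A/C), 21 (G/U), 24 (G/A), 36 (G/A).
That gives 4 mismatches out of 47 aligned sites, so the Hamming distance is 4.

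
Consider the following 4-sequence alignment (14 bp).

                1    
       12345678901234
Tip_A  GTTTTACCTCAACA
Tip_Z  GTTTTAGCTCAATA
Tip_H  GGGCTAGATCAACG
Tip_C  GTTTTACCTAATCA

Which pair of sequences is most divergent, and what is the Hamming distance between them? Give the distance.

8

Pairwise Hamming distances:
  Tip_A vs Tip_Z: 2
  Tip_A vs Tip_H: 6
  Tip_A vs Tip_C: 2
  Tip_Z vs Tip_H: 6
  Tip_Z vs Tip_C: 4
  Tip_H vs Tip_C: 8
The largest is 8, between Tip_H and Tip_C.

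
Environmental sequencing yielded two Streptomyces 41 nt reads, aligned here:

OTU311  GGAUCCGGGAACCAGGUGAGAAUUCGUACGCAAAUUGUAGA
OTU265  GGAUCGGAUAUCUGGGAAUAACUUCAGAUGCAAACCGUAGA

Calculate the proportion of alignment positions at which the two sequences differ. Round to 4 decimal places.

0.3902

Differing sites — 6:C/G; 8:G/A; 9:G/U; 11:A/U; 13:C/U; 14:A/G; 17:U/A; 18:G/A; 19:A/U; 20:G/A; 22:A/C; 26:G/A; 27:U/G; 29:C/U; 35:U/C; 36:U/C.
There are 16 differences over 41 sites, so p = 16/41 = 0.3902.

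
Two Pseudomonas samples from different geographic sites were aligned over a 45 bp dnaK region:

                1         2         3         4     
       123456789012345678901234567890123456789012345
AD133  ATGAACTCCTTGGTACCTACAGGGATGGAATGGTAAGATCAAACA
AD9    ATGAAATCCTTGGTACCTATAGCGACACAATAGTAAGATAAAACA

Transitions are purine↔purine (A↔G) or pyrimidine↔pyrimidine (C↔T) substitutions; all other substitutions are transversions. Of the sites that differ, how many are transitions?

The sequences differ at positions 6 (C/A, transversion), 20 (C/T, transition), 23 (G/C, transversion), 26 (T/C, transition), 27 (G/A, transition), 28 (G/C, transversion), 32 (G/A, transition), 40 (C/A, transversion).
Of the 8 differences, 4 transitions and 4 transversions, so the answer is 4.

4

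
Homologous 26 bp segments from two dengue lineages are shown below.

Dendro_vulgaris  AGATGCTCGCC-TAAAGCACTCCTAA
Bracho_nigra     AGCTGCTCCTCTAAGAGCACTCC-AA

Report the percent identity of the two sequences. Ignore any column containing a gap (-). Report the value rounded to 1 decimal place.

Excluding the 2 gap columns leaves 24 comparable sites.
Differing sites — 3:A/C; 9:G/C; 10:C/T; 13:T/A; 15:A/G.
19 of the 24 comparable sites match, so the percent identity is 19/24 × 100 = 79.2%.

79.2%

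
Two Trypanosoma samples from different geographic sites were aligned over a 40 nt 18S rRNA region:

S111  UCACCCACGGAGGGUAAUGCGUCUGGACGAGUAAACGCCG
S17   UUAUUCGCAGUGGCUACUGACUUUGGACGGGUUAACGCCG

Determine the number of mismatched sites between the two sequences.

13

Differing sites — 2:C/U; 4:C/U; 5:C/U; 7:A/G; 9:G/A; 11:A/U; 14:G/C; 17:A/C; 20:C/A; 21:G/C; 23:C/U; 30:A/G; 33:A/U.
That gives 13 mismatches out of 40 aligned sites, so the Hamming distance is 13.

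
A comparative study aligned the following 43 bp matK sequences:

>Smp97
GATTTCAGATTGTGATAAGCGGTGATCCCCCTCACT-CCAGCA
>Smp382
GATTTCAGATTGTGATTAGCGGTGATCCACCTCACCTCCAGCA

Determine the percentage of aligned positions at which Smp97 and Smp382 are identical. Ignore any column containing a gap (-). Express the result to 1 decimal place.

92.9%

Excluding the 1 gap column leaves 42 comparable sites.
Differing sites — 17:A/T; 29:C/A; 36:T/C.
39 of the 42 comparable sites match, so the percent identity is 39/42 × 100 = 92.9%.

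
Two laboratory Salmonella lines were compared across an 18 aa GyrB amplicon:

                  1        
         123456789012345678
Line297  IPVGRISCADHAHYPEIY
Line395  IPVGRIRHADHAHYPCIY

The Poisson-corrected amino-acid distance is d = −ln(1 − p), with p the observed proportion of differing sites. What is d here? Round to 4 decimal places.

0.1823

Differing sites — 7:S/R; 8:C/H; 16:E/C.
p = 3/18 = 0.166667.
d = −ln(1 − 0.166667) = −ln(0.833333) = 0.1823.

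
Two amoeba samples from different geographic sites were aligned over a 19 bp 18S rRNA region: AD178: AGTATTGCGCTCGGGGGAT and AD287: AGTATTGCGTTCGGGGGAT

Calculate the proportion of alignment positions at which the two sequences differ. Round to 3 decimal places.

Differing sites — 10:C/T.
There are 1 differences over 19 sites, so p = 1/19 = 0.053.

0.053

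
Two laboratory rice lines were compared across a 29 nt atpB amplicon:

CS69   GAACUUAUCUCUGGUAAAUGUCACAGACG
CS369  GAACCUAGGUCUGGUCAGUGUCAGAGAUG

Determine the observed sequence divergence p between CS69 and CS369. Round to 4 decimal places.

0.2414

The sequences differ at positions 5 (U/C), 8 (U/G), 9 (C/G), 16 (A/C), 18 (A/G), 24 (C/G), 28 (C/U).
There are 7 differences over 29 sites, so p = 7/29 = 0.2414.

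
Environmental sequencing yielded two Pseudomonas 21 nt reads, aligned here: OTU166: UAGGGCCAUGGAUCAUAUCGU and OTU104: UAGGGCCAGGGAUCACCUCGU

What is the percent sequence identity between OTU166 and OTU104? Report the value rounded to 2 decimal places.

The sequences differ at positions 9 (U/G), 16 (U/C), 17 (A/C).
18 of the 21 sites match, so the percent identity is 18/21 × 100 = 85.71%.

85.71%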